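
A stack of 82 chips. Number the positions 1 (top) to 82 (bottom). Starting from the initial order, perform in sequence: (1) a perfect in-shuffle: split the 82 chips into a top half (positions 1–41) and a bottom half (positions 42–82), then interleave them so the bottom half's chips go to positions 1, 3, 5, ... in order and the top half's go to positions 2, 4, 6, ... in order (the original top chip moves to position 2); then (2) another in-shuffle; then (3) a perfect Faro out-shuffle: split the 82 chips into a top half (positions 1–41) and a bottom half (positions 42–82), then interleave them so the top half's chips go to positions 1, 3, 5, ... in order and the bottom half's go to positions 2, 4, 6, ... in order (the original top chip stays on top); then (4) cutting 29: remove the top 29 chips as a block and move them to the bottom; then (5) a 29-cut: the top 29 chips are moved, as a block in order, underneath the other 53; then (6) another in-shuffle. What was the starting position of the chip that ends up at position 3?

Undo the operations in reverse order, starting from position 3:
  undo op 6 (in-shuffle, from bottom half): 3 ← 43
  undo op 5 (cut 29): 43 ← 72
  undo op 4 (cut 29): 72 ← 19
  undo op 3 (out-shuffle, from top half): 19 ← 10
  undo op 2 (in-shuffle, from top half): 10 ← 5
  undo op 1 (in-shuffle, from bottom half): 5 ← 44
So the chip at position 3 came from original position 44.

44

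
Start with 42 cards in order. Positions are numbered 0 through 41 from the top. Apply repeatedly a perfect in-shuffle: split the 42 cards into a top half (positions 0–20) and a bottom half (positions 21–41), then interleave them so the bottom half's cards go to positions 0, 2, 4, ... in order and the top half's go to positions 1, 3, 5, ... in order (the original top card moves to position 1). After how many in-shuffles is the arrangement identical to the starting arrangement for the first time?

14

The in-shuffle permutes the 42 positions with cycle lengths [14, 14, 14].
Every card is home exactly when every cycle has completed a whole number of laps, i.e. after lcm(14) = 14 in-shuffles.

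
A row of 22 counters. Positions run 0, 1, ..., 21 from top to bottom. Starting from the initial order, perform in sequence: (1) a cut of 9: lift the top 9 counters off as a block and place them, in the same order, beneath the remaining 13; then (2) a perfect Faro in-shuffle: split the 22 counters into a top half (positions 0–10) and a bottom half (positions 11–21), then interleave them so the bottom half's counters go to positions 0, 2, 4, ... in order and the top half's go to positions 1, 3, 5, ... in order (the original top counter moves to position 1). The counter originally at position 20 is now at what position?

0

Track the counter from position 20 forward through each operation:
  after op 1 (cut 9): 20 → 11
  after op 2 (in-shuffle): 11 → 0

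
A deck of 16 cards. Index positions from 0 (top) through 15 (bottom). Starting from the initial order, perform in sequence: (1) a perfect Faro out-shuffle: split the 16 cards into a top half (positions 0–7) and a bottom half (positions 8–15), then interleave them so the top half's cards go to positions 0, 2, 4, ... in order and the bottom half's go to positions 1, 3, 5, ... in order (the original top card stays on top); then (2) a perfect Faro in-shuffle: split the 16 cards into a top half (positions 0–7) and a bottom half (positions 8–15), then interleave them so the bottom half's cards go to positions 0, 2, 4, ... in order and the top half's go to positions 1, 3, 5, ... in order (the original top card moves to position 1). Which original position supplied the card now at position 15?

Undo the operations in reverse order, starting from position 15:
  undo op 2 (in-shuffle, from top half): 15 ← 7
  undo op 1 (out-shuffle, from bottom half): 7 ← 11
So the card at position 15 came from original position 11.

11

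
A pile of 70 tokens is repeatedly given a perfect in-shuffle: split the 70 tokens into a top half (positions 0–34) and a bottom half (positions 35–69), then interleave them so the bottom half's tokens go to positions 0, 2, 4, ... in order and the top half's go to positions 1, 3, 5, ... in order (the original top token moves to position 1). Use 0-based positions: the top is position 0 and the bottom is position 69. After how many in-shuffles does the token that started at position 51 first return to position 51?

Follow position 51 under repeated in-shuffles:
51 → 32 → 65 → 60 → 50 → 30 → 61 → 52 → ... → 51 (length 35)
It first returns after 35 in-shuffles.

35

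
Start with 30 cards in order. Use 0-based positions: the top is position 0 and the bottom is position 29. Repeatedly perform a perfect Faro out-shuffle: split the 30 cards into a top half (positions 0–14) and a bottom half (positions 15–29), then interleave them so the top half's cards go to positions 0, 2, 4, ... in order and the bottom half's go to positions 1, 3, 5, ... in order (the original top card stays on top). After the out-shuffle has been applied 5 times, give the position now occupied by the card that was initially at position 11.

4

Track the card's position through each out-shuffle:
11 → 22 → 15 → 1 → 2 → 4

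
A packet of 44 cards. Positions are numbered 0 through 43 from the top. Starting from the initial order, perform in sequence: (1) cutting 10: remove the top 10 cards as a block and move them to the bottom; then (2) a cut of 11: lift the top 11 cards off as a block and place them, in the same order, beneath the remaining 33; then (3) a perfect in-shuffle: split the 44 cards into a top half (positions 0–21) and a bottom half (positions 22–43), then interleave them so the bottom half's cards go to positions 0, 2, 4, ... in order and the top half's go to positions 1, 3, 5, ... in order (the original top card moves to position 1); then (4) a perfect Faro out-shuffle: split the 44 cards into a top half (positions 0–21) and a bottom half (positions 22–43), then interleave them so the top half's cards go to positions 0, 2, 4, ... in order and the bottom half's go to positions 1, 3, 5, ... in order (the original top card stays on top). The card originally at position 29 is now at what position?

34

Track the card from position 29 forward through each operation:
  after op 1 (cut 10): 29 → 19
  after op 2 (cut 11): 19 → 8
  after op 3 (in-shuffle): 8 → 17
  after op 4 (out-shuffle): 17 → 34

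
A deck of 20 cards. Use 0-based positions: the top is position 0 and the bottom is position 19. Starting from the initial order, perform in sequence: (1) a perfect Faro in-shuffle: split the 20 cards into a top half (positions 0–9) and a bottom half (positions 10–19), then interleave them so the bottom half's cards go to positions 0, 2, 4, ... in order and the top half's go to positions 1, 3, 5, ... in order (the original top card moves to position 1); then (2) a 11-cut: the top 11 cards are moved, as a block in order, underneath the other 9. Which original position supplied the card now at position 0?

5

Undo the operations in reverse order, starting from position 0:
  undo op 2 (cut 11): 0 ← 11
  undo op 1 (in-shuffle, from top half): 11 ← 5
So the card at position 0 came from original position 5.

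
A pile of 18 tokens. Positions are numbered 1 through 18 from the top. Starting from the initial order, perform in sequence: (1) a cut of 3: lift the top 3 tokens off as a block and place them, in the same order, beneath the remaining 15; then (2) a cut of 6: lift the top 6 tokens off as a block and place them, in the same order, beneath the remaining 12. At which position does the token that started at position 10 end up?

1

Track the token from position 10 forward through each operation:
  after op 1 (cut 3): 10 → 7
  after op 2 (cut 6): 7 → 1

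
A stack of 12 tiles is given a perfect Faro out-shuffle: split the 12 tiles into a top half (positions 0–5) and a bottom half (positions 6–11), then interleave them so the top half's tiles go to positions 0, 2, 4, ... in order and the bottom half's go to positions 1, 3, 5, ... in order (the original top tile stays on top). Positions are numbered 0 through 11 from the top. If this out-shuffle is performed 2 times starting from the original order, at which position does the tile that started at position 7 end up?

6

Track the tile's position through each out-shuffle:
7 → 3 → 6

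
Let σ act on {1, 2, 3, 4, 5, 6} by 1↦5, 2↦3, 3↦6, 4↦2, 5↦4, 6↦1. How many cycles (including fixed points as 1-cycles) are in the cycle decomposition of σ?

Cycle decomposition: (1 5 4 2 3 6).
1 cycle.

1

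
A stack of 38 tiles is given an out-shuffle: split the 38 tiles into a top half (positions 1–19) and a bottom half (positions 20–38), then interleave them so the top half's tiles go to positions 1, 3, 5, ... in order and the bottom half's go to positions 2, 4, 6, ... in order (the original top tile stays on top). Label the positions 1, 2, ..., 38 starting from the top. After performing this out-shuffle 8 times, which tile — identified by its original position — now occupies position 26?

5

Work backwards from position 26, undoing one out-shuffle at a time:
26 ← 32 ← 35 ← 18 ← 28 ← 33 ← 17 ← 9 ← 5
So the tile now at position 26 started at position 5.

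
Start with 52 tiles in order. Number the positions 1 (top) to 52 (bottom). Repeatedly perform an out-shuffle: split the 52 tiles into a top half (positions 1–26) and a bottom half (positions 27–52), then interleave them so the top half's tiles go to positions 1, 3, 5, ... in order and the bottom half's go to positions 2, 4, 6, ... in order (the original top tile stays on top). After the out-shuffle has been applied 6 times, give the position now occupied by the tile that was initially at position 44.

Track the tile's position through each out-shuffle:
44 → 36 → 20 → 39 → 26 → 51 → 50

50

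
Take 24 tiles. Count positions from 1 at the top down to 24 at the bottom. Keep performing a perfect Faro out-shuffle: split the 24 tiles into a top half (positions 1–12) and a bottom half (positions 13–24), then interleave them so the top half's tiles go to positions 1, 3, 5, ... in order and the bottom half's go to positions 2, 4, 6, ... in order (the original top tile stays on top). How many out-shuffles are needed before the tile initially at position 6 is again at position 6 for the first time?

Follow position 6 under repeated out-shuffles:
6 → 11 → 21 → 18 → 12 → 23 → 22 → 20 → 16 → 8 → 15 → 6
It first returns after 11 out-shuffles.

11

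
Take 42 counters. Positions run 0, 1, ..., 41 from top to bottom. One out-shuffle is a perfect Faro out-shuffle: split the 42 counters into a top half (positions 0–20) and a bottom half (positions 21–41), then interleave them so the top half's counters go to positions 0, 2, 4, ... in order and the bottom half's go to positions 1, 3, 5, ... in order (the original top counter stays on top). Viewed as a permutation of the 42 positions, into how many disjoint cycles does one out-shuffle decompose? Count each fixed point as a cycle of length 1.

4

Trace each unvisited position around until it returns:
(0) (1 2 4 8 16 32 ... len 20) (3 6 12 24 7 14 ... len 20) (41)
4 cycles in total.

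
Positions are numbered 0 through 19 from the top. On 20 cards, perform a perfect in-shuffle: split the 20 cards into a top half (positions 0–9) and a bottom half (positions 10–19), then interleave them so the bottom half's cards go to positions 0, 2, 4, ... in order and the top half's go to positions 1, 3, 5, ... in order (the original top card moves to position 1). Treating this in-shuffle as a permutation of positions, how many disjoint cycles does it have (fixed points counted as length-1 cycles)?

5

Trace each unvisited position around until it returns:
(0 1 3 7 15 10) (2 5 11) (4 9 19 18 16 12) (6 13) (8 17 14)
5 cycles in total.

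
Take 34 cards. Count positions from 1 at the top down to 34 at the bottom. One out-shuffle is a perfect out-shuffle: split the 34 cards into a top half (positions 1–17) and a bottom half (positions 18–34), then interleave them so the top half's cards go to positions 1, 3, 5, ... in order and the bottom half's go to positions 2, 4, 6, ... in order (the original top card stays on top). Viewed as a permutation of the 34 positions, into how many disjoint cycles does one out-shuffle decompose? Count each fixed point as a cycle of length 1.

Trace each unvisited position around until it returns:
(1) (2 3 5 9 17 33 32 30 26 18) (4 7 13 25 16 31 28 22 10 19) (6 11 21 8 15 29 24 14 27 20) (12 23) (34)
6 cycles in total.

6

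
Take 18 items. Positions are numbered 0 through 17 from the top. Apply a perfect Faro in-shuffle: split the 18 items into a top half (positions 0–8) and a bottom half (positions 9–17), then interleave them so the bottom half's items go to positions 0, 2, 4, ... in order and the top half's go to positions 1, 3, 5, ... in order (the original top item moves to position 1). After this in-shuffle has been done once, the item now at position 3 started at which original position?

1

Work backwards from position 3, undoing one in-shuffle at a time:
3 ← 1
So the item now at position 3 started at position 1.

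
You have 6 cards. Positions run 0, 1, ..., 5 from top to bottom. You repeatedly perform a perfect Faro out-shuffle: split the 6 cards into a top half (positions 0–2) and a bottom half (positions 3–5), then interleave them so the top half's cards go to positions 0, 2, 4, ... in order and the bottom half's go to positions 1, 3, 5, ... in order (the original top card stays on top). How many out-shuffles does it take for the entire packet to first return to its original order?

The out-shuffle permutes the 6 positions with cycle lengths [1, 1, 4].
Every card is home exactly when every cycle has completed a whole number of laps, i.e. after lcm(1, 4) = 4 out-shuffles.

4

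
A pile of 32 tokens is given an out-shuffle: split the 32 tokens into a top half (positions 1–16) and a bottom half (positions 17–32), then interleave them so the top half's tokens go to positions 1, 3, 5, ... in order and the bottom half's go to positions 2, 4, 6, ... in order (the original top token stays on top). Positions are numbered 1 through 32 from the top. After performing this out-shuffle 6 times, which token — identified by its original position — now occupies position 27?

14

Work backwards from position 27, undoing one out-shuffle at a time:
27 ← 14 ← 23 ← 12 ← 22 ← 27 ← 14
So the token now at position 27 started at position 14.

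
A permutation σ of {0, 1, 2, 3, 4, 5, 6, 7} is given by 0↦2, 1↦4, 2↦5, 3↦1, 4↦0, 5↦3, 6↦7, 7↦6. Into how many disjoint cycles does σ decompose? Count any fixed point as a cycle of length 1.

Cycle decomposition: (0 2 5 3 1 4) (6 7).
2 cycles.

2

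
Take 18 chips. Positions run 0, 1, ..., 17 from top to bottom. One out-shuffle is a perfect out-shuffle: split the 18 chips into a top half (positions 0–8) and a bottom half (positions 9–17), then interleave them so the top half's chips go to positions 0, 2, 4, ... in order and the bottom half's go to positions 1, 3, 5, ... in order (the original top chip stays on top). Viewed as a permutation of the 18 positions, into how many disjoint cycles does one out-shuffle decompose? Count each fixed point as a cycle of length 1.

Trace each unvisited position around until it returns:
(0) (1 2 4 8 16 15 13 9) (3 6 12 7 14 11 5 10) (17)
4 cycles in total.

4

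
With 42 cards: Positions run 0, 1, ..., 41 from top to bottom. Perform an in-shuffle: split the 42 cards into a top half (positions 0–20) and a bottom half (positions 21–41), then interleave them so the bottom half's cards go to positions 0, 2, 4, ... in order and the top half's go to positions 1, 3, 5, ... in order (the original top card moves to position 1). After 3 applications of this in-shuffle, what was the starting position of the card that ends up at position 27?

24

Work backwards from position 27, undoing one in-shuffle at a time:
27 ← 13 ← 6 ← 24
So the card now at position 27 started at position 24.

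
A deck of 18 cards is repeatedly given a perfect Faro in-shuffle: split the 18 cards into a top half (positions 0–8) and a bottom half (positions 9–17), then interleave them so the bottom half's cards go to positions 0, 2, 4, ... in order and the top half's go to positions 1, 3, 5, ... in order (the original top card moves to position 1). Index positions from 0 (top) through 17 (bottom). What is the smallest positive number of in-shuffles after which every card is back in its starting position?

The in-shuffle permutes the 18 positions with cycle lengths [18].
Every card is home exactly when every cycle has completed a whole number of laps, i.e. after lcm(18) = 18 in-shuffles.

18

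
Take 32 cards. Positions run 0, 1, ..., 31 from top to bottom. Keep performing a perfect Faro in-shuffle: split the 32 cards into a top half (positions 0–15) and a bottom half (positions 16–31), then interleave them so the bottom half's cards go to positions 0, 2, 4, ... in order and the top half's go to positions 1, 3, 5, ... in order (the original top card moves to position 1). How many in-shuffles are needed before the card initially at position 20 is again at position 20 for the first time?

10

Follow position 20 under repeated in-shuffles:
20 → 8 → 17 → 2 → 5 → 11 → 23 → 14 → 29 → 26 → 20
It first returns after 10 in-shuffles.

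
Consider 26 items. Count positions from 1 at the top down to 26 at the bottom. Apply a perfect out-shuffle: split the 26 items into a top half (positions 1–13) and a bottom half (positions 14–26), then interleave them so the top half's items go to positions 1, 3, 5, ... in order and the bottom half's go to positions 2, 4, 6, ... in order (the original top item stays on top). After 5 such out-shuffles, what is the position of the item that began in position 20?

Track the item's position through each out-shuffle:
20 → 14 → 2 → 3 → 5 → 9

9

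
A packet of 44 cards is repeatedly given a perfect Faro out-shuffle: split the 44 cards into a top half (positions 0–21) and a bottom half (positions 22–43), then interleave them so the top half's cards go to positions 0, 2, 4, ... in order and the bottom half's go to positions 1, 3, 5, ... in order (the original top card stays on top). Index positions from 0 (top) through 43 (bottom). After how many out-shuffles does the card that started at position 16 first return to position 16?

14

Follow position 16 under repeated out-shuffles:
16 → 32 → 21 → 42 → 41 → 39 → 35 → 27 → 11 → 22 → 1 → 2 → 4 → 8 → 16
It first returns after 14 out-shuffles.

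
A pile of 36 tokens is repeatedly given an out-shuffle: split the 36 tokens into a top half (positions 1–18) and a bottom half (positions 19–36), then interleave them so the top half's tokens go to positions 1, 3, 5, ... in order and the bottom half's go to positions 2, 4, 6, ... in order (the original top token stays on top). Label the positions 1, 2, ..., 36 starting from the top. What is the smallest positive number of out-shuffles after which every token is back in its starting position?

12

The out-shuffle permutes the 36 positions with cycle lengths [1, 1, 3, 3, 4, 12, 12].
Every token is home exactly when every cycle has completed a whole number of laps, i.e. after lcm(1, 3, 4, 12) = 12 out-shuffles.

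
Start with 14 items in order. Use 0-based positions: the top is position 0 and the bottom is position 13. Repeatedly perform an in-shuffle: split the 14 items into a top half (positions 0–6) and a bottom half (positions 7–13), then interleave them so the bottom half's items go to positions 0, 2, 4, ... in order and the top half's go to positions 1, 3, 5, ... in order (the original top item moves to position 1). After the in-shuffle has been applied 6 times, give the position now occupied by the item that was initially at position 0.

Track the item's position through each in-shuffle:
0 → 1 → 3 → 7 → 0 → 1 → 3

3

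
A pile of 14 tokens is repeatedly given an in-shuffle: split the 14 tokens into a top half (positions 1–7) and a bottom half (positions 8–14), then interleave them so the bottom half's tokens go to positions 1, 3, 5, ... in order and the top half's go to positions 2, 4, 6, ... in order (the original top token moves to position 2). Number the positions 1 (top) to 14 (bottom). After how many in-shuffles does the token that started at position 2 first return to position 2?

Follow position 2 under repeated in-shuffles:
2 → 4 → 8 → 1 → 2
It first returns after 4 in-shuffles.

4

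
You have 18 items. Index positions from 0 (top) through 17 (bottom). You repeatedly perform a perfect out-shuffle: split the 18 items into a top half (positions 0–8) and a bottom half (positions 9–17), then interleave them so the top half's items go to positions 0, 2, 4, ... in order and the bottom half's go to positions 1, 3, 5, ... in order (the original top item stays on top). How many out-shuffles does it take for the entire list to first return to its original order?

8

The out-shuffle permutes the 18 positions with cycle lengths [1, 1, 8, 8].
Every item is home exactly when every cycle has completed a whole number of laps, i.e. after lcm(1, 8) = 8 out-shuffles.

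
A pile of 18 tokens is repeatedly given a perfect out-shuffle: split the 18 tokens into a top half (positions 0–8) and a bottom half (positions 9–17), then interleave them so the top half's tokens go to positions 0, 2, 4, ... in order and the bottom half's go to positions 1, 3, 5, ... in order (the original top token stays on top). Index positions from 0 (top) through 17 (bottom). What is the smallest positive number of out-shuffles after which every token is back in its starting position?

The out-shuffle permutes the 18 positions with cycle lengths [1, 1, 8, 8].
Every token is home exactly when every cycle has completed a whole number of laps, i.e. after lcm(1, 8) = 8 out-shuffles.

8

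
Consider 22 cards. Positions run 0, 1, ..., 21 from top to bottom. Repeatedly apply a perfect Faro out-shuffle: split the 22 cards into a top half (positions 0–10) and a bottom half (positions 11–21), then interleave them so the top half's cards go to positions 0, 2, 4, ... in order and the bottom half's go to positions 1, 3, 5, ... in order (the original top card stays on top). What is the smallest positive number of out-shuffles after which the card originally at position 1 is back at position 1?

6

Follow position 1 under repeated out-shuffles:
1 → 2 → 4 → 8 → 16 → 11 → 1
It first returns after 6 out-shuffles.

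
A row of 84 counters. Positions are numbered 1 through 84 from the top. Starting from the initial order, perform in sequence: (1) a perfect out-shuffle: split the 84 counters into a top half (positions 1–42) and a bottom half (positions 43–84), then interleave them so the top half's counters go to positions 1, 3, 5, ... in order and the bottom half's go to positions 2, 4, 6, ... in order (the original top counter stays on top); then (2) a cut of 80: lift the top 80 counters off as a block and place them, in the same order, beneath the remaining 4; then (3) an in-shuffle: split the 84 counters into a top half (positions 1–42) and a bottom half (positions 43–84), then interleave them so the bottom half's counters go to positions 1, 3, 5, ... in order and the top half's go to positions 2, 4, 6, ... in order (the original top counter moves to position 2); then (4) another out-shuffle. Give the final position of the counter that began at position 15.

48

Track the counter from position 15 forward through each operation:
  after op 1 (out-shuffle): 15 → 29
  after op 2 (cut 80): 29 → 33
  after op 3 (in-shuffle): 33 → 66
  after op 4 (out-shuffle): 66 → 48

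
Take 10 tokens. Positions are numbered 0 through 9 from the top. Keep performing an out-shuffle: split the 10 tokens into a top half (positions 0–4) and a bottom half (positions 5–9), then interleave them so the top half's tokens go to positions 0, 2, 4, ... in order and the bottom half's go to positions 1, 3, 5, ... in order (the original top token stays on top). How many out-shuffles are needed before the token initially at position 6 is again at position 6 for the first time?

2

Follow position 6 under repeated out-shuffles:
6 → 3 → 6
It first returns after 2 out-shuffles.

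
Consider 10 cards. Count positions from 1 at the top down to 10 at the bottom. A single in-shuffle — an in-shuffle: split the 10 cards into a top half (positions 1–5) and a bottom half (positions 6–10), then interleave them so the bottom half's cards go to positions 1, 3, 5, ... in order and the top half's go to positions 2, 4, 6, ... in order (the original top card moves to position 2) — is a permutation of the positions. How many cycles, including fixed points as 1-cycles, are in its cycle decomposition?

Trace each unvisited position around until it returns:
(1 2 4 8 5 10 9 7 3 6)
1 cycle in total.

1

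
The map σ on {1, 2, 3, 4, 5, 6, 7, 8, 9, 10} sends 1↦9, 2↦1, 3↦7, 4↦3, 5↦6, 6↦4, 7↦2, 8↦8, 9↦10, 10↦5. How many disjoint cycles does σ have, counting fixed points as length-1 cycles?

Cycle decomposition: (1 9 10 5 6 4 3 7 2) (8).
2 cycles.

2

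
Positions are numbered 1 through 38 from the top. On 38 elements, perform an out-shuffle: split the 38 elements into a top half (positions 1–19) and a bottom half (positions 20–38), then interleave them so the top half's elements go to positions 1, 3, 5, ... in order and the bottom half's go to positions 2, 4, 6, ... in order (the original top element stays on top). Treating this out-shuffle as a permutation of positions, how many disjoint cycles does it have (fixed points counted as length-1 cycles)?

Trace each unvisited position around until it returns:
(1) (2 3 5 9 17 33 ... len 36) (38)
3 cycles in total.

3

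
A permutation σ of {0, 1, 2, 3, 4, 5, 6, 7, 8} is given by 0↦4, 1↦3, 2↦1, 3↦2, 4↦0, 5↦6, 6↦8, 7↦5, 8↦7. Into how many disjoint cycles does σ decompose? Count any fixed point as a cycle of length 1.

Cycle decomposition: (0 4) (1 3 2) (5 6 8 7).
3 cycles.

3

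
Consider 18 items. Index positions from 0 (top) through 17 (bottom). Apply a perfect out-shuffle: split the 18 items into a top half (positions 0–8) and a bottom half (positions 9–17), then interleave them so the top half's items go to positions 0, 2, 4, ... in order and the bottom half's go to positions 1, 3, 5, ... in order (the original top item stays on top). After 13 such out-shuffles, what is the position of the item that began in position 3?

11

Track position through each out-shuffle: 3 → 6 → 12 → 7 → 14 → ... (continuing for 13 shuffles total) → 11.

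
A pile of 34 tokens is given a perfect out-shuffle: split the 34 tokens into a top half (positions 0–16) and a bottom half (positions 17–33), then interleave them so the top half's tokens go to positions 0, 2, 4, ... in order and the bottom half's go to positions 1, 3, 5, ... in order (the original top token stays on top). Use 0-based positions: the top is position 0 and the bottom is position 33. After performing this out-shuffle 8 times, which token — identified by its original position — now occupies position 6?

24

Work backwards from position 6, undoing one out-shuffle at a time:
6 ← 3 ← 18 ← 9 ← 21 ← 27 ← 30 ← 15 ← 24
So the token now at position 6 started at position 24.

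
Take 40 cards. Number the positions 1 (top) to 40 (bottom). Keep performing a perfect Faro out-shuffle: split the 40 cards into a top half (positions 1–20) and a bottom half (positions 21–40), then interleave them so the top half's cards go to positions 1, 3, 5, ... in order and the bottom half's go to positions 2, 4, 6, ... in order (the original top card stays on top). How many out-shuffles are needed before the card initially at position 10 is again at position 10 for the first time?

Follow position 10 under repeated out-shuffles:
10 → 19 → 37 → 34 → 28 → 16 → 31 → 22 → 4 → 7 → 13 → 25 → 10
It first returns after 12 out-shuffles.

12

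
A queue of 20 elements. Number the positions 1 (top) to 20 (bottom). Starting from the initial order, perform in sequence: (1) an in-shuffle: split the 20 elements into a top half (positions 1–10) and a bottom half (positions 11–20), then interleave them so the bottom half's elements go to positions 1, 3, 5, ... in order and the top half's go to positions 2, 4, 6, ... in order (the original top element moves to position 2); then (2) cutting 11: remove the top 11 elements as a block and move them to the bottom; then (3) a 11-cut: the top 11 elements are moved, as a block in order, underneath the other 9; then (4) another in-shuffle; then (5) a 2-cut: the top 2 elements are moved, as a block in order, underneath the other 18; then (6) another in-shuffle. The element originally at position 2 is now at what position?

Track the element from position 2 forward through each operation:
  after op 1 (in-shuffle): 2 → 4
  after op 2 (cut 11): 4 → 13
  after op 3 (cut 11): 13 → 2
  after op 4 (in-shuffle): 2 → 4
  after op 5 (cut 2): 4 → 2
  after op 6 (in-shuffle): 2 → 4

4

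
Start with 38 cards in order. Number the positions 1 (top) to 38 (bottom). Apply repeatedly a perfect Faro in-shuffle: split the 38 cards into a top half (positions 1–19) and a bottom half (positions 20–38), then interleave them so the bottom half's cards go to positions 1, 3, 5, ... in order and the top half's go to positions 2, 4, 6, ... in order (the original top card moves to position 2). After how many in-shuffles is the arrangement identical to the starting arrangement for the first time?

The in-shuffle permutes the 38 positions with cycle lengths [2, 12, 12, 12].
Every card is home exactly when every cycle has completed a whole number of laps, i.e. after lcm(2, 12) = 12 in-shuffles.

12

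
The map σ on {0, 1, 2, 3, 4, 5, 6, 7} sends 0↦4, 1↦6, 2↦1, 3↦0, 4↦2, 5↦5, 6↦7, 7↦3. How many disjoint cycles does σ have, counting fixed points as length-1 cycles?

2

Cycle decomposition: (0 4 2 1 6 7 3) (5).
2 cycles.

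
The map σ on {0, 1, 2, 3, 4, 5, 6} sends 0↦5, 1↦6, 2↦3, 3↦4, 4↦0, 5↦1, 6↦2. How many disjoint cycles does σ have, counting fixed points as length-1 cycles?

1

Cycle decomposition: (0 5 1 6 2 3 4).
1 cycle.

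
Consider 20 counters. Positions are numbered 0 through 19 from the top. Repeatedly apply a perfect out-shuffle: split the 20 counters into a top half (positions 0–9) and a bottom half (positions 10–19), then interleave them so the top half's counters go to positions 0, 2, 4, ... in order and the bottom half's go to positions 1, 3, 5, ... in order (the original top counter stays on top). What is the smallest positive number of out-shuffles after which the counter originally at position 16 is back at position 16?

18

Follow position 16 under repeated out-shuffles:
16 → 13 → 7 → 14 → 9 → 18 → 17 → 15 → 11 → 3 → 6 → 12 → 5 → 10 → 1 → 2 → 4 → 8 → 16
It first returns after 18 out-shuffles.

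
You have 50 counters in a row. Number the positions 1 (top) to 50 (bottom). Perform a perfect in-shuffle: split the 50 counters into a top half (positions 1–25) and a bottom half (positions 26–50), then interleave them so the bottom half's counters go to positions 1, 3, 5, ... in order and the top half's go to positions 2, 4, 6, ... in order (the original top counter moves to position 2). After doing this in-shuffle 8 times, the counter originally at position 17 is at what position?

Track the counter's position through each in-shuffle:
17 → 34 → 17 → 34 → 17 → 34 → 17 → 34 → 17

17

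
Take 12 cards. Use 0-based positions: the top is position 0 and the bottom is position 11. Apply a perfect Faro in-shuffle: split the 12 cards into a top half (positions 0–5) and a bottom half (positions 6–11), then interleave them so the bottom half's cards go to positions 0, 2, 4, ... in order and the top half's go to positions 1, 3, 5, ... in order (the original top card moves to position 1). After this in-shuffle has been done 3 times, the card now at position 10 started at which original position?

2

Work backwards from position 10, undoing one in-shuffle at a time:
10 ← 11 ← 5 ← 2
So the card now at position 10 started at position 2.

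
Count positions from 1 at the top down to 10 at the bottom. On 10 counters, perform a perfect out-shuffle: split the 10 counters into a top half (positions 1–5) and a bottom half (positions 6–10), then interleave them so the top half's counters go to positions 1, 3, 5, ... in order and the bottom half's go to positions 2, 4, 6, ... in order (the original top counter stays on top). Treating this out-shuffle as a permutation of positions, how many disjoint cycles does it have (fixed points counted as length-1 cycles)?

Trace each unvisited position around until it returns:
(1) (2 3 5 9 8 6) (4 7) (10)
4 cycles in total.

4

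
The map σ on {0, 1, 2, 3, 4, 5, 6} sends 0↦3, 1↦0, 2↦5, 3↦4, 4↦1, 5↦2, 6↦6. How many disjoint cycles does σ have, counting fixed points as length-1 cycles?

Cycle decomposition: (0 3 4 1) (2 5) (6).
3 cycles.

3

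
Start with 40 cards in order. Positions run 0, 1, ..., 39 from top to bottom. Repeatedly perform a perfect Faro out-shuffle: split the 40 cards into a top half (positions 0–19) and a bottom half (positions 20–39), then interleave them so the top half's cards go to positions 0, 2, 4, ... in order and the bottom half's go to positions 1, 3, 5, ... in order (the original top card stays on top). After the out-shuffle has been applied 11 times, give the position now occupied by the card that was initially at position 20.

10

Track the card's position through each out-shuffle:
20 → 1 → 2 → 4 → 8 → 16 → 32 → 25 → 11 → 22 → 5 → 10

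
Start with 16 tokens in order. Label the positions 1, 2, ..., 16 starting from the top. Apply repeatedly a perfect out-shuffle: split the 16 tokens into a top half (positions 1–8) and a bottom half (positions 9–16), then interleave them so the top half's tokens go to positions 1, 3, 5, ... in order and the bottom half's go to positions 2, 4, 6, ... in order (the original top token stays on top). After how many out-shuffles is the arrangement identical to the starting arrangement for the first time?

The out-shuffle permutes the 16 positions with cycle lengths [1, 1, 2, 4, 4, 4].
Every token is home exactly when every cycle has completed a whole number of laps, i.e. after lcm(1, 2, 4) = 4 out-shuffles.

4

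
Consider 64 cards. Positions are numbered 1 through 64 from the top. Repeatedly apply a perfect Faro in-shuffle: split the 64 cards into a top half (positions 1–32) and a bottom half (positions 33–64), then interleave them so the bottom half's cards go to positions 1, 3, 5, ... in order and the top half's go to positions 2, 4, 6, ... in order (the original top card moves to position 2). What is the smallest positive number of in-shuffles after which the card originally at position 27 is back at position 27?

12

Follow position 27 under repeated in-shuffles:
27 → 54 → 43 → 21 → 42 → 19 → 38 → 11 → 22 → 44 → 23 → 46 → 27
It first returns after 12 in-shuffles.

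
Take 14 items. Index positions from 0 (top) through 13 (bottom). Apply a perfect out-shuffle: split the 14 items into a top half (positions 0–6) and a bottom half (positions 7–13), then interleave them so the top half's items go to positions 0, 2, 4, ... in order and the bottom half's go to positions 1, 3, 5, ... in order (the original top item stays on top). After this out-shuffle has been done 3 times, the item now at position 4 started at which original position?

7

Work backwards from position 4, undoing one out-shuffle at a time:
4 ← 2 ← 1 ← 7
So the item now at position 4 started at position 7.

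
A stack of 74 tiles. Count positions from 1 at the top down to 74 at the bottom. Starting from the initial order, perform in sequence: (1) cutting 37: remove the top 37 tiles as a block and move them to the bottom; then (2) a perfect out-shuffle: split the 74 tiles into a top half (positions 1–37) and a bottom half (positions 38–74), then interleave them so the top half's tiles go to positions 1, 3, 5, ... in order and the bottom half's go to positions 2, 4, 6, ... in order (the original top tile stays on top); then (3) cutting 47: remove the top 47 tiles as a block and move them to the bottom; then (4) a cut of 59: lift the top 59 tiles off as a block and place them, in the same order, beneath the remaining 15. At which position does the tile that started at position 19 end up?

Track the tile from position 19 forward through each operation:
  after op 1 (cut 37): 19 → 56
  after op 2 (out-shuffle): 56 → 38
  after op 3 (cut 47): 38 → 65
  after op 4 (cut 59): 65 → 6

6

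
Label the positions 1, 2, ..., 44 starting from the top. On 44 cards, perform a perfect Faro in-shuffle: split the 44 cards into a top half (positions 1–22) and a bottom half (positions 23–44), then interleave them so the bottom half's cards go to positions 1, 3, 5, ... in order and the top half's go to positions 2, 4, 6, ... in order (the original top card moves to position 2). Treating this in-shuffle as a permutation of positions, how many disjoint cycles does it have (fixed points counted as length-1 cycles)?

7

Trace each unvisited position around until it returns:
(1 2 4 8 16 32 ... len 12) (3 6 12 24) (5 10 20 40 35 25) (7 14 28 11 22 44 ... len 12) (9 18 36 27) (15 30) (21 42 39 33)
7 cycles in total.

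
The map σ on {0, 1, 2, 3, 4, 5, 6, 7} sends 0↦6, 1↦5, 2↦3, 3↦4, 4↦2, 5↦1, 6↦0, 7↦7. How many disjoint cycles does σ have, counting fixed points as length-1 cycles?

Cycle decomposition: (0 6) (1 5) (2 3 4) (7).
4 cycles.

4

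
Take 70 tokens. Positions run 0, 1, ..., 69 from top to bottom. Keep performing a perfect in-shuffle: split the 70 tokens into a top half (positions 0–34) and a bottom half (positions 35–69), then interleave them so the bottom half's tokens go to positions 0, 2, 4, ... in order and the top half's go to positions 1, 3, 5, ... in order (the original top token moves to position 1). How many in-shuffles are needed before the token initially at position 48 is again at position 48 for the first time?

35

Follow position 48 under repeated in-shuffles:
48 → 26 → 53 → 36 → 2 → 5 → 11 → 23 → ... → 48 (length 35)
It first returns after 35 in-shuffles.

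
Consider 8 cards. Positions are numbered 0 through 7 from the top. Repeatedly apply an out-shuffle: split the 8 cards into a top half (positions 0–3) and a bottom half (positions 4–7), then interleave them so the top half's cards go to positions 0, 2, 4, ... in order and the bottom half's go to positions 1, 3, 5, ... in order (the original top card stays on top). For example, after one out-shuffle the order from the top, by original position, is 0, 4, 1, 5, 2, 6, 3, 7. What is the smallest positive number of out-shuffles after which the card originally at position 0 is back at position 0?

Position 0 is fixed by the out-shuffle; it is already back after 1 application.

1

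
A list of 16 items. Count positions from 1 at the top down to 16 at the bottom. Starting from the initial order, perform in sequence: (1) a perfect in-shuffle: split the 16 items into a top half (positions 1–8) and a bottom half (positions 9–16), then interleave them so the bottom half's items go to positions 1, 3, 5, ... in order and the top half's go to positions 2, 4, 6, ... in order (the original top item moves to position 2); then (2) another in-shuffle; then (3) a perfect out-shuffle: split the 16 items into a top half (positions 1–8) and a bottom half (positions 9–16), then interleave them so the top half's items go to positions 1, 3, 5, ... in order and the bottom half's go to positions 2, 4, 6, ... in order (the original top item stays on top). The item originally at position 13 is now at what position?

Track the item from position 13 forward through each operation:
  after op 1 (in-shuffle): 13 → 9
  after op 2 (in-shuffle): 9 → 1
  after op 3 (out-shuffle): 1 → 1

1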